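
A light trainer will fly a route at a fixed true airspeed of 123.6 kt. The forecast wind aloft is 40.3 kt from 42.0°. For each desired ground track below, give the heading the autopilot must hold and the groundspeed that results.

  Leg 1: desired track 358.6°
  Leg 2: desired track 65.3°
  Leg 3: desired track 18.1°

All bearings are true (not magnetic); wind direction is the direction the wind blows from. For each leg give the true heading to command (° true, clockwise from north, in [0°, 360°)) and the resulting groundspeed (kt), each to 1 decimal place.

Leg 1: desired track 358.6°; wind correction +12.9° → command heading 11.5°, groundspeed 91.2 kt
Leg 2: desired track 65.3°; wind correction -7.4° → command heading 57.9°, groundspeed 85.6 kt
Leg 3: desired track 18.1°; wind correction +7.6° → command heading 25.7°, groundspeed 85.7 kt

Leg 1: heading=11.5°, groundspeed=91.2 kt
Leg 2: heading=57.9°, groundspeed=85.6 kt
Leg 3: heading=25.7°, groundspeed=85.7 kt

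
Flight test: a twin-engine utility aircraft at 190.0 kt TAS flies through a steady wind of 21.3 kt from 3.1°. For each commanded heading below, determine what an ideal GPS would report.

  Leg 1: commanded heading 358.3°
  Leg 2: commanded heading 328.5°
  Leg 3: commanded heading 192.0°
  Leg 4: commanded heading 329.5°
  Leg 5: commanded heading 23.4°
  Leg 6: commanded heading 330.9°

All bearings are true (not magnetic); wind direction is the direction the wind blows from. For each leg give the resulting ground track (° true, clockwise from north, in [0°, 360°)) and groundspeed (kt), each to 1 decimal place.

Leg 1: track=357.7°, groundspeed=168.8 kt
Leg 2: track=324.5°, groundspeed=172.9 kt
Leg 3: track=191.1°, groundspeed=211.1 kt
Leg 4: track=325.6°, groundspeed=172.7 kt
Leg 5: track=25.9°, groundspeed=170.2 kt
Leg 6: track=327.1°, groundspeed=172.4 kt

Leg 1: heading 358.3°; drift -0.6° → track 357.7°, groundspeed 168.8 kt
Leg 2: heading 328.5°; drift -4.0° → track 324.5°, groundspeed 172.9 kt
Leg 3: heading 192.0°; drift -0.9° → track 191.1°, groundspeed 211.1 kt
Leg 4: heading 329.5°; drift -3.9° → track 325.6°, groundspeed 172.7 kt
Leg 5: heading 23.4°; drift +2.5° → track 25.9°, groundspeed 170.2 kt
Leg 6: heading 330.9°; drift -3.8° → track 327.1°, groundspeed 172.4 kt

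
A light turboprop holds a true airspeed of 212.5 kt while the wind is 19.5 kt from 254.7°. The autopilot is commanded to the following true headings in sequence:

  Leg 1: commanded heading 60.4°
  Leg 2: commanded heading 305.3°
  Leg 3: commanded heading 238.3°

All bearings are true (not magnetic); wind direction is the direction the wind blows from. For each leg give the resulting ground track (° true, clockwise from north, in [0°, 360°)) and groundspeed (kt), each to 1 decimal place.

Leg 1: heading 60.4°; drift +1.2° → track 61.6°, groundspeed 231.4 kt
Leg 2: heading 305.3°; drift +4.3° → track 309.6°, groundspeed 200.7 kt
Leg 3: heading 238.3°; drift -1.6° → track 236.7°, groundspeed 193.9 kt

Leg 1: track=61.6°, groundspeed=231.4 kt
Leg 2: track=309.6°, groundspeed=200.7 kt
Leg 3: track=236.7°, groundspeed=193.9 kt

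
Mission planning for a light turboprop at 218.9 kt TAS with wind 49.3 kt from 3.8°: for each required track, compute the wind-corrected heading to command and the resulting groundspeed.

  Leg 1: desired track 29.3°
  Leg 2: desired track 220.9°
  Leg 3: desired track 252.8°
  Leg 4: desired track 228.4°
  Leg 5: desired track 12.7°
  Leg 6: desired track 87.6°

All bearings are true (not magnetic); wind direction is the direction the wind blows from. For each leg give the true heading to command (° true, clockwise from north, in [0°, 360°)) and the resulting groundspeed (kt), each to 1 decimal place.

Leg 1: desired track 29.3°; wind correction -5.6° → command heading 23.7°, groundspeed 173.4 kt
Leg 2: desired track 220.9°; wind correction +7.8° → command heading 228.7°, groundspeed 256.2 kt
Leg 3: desired track 252.8°; wind correction +12.1° → command heading 264.9°, groundspeed 231.7 kt
Leg 4: desired track 228.4°; wind correction +9.1° → command heading 237.5°, groundspeed 251.2 kt
Leg 5: desired track 12.7°; wind correction -2.0° → command heading 10.7°, groundspeed 170.1 kt
Leg 6: desired track 87.6°; wind correction -12.9° → command heading 74.7°, groundspeed 208.0 kt

Leg 1: heading=23.7°, groundspeed=173.4 kt
Leg 2: heading=228.7°, groundspeed=256.2 kt
Leg 3: heading=264.9°, groundspeed=231.7 kt
Leg 4: heading=237.5°, groundspeed=251.2 kt
Leg 5: heading=10.7°, groundspeed=170.1 kt
Leg 6: heading=74.7°, groundspeed=208.0 kt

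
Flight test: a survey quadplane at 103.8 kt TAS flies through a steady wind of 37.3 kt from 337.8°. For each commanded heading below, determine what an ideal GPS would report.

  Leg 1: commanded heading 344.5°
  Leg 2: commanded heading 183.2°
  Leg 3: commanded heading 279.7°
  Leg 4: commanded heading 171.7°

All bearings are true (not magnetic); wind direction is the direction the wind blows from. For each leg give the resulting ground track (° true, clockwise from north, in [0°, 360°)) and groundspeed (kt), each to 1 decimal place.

Leg 1: track=348.2°, groundspeed=66.9 kt
Leg 2: track=176.6°, groundspeed=138.4 kt
Leg 3: track=259.1°, groundspeed=89.9 kt
Leg 4: track=168.0°, groundspeed=140.3 kt

Leg 1: heading 344.5°; drift +3.7° → track 348.2°, groundspeed 66.9 kt
Leg 2: heading 183.2°; drift -6.6° → track 176.6°, groundspeed 138.4 kt
Leg 3: heading 279.7°; drift -20.6° → track 259.1°, groundspeed 89.9 kt
Leg 4: heading 171.7°; drift -3.7° → track 168.0°, groundspeed 140.3 kt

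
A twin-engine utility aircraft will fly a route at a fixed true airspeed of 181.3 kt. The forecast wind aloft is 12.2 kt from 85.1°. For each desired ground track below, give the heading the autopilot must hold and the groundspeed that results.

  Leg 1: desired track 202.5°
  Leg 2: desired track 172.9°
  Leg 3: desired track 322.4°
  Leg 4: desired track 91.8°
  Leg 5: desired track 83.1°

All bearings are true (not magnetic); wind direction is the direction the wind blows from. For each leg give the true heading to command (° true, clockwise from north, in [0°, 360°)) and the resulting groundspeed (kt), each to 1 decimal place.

Leg 1: heading=199.1°, groundspeed=186.6 kt
Leg 2: heading=169.0°, groundspeed=180.4 kt
Leg 3: heading=325.6°, groundspeed=187.6 kt
Leg 4: heading=91.4°, groundspeed=169.2 kt
Leg 5: heading=83.2°, groundspeed=169.1 kt

Leg 1: desired track 202.5°; wind correction -3.4° → command heading 199.1°, groundspeed 186.6 kt
Leg 2: desired track 172.9°; wind correction -3.9° → command heading 169.0°, groundspeed 180.4 kt
Leg 3: desired track 322.4°; wind correction +3.2° → command heading 325.6°, groundspeed 187.6 kt
Leg 4: desired track 91.8°; wind correction -0.4° → command heading 91.4°, groundspeed 169.2 kt
Leg 5: desired track 83.1°; wind correction +0.1° → command heading 83.2°, groundspeed 169.1 kt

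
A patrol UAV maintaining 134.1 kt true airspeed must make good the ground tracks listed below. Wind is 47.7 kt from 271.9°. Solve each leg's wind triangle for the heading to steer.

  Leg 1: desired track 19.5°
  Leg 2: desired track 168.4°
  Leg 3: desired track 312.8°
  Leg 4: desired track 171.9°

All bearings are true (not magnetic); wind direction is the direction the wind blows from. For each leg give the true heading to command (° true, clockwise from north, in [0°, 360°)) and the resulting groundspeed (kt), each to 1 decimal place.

Leg 1: heading=359.7°, groundspeed=140.6 kt
Leg 2: heading=188.6°, groundspeed=137.0 kt
Leg 3: heading=299.3°, groundspeed=94.4 kt
Leg 4: heading=192.4°, groundspeed=133.9 kt

Leg 1: desired track 19.5°; wind correction -19.8° → command heading 359.7°, groundspeed 140.6 kt
Leg 2: desired track 168.4°; wind correction +20.2° → command heading 188.6°, groundspeed 137.0 kt
Leg 3: desired track 312.8°; wind correction -13.5° → command heading 299.3°, groundspeed 94.4 kt
Leg 4: desired track 171.9°; wind correction +20.5° → command heading 192.4°, groundspeed 133.9 kt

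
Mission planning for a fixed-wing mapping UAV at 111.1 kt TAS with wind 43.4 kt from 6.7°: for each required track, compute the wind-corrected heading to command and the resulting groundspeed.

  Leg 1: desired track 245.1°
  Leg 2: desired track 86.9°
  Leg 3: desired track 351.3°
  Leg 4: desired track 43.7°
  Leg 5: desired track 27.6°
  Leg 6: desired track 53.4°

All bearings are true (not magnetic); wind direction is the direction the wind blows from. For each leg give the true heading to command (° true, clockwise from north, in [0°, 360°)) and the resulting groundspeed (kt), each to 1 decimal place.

Leg 1: desired track 245.1°; wind correction +19.4° → command heading 264.5°, groundspeed 127.5 kt
Leg 2: desired track 86.9°; wind correction -22.6° → command heading 64.3°, groundspeed 95.2 kt
Leg 3: desired track 351.3°; wind correction +6.0° → command heading 357.3°, groundspeed 68.7 kt
Leg 4: desired track 43.7°; wind correction -13.6° → command heading 30.1°, groundspeed 73.3 kt
Leg 5: desired track 27.6°; wind correction -8.0° → command heading 19.6°, groundspeed 69.5 kt
Leg 6: desired track 53.4°; wind correction -16.5° → command heading 36.9°, groundspeed 76.8 kt

Leg 1: heading=264.5°, groundspeed=127.5 kt
Leg 2: heading=64.3°, groundspeed=95.2 kt
Leg 3: heading=357.3°, groundspeed=68.7 kt
Leg 4: heading=30.1°, groundspeed=73.3 kt
Leg 5: heading=19.6°, groundspeed=69.5 kt
Leg 6: heading=36.9°, groundspeed=76.8 kt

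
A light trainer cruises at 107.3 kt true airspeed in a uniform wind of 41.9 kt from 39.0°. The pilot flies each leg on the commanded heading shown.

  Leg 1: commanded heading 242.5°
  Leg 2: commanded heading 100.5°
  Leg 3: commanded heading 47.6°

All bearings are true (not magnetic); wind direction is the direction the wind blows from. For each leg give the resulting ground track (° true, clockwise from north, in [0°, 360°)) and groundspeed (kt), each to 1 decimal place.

Leg 1: heading 242.5°; drift -6.5° → track 236.0°, groundspeed 146.7 kt
Leg 2: heading 100.5°; drift +22.9° → track 123.4°, groundspeed 94.8 kt
Leg 3: heading 47.6°; drift +5.4° → track 53.0°, groundspeed 66.2 kt

Leg 1: track=236.0°, groundspeed=146.7 kt
Leg 2: track=123.4°, groundspeed=94.8 kt
Leg 3: track=53.0°, groundspeed=66.2 kt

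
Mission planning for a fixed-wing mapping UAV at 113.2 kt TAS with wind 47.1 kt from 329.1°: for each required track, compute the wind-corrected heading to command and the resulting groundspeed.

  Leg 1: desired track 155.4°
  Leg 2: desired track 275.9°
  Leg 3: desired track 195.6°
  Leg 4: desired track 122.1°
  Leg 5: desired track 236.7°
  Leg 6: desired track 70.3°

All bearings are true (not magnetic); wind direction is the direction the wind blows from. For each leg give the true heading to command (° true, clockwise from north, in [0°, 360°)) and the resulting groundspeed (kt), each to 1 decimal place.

Leg 1: desired track 155.4°; wind correction +2.6° → command heading 158.0°, groundspeed 159.9 kt
Leg 2: desired track 275.9°; wind correction +19.5° → command heading 295.4°, groundspeed 78.5 kt
Leg 3: desired track 195.6°; wind correction +17.6° → command heading 213.2°, groundspeed 140.3 kt
Leg 4: desired track 122.1°; wind correction -10.9° → command heading 111.2°, groundspeed 153.1 kt
Leg 5: desired track 236.7°; wind correction +24.6° → command heading 261.3°, groundspeed 104.9 kt
Leg 6: desired track 70.3°; wind correction -24.1° → command heading 46.2°, groundspeed 112.5 kt

Leg 1: heading=158.0°, groundspeed=159.9 kt
Leg 2: heading=295.4°, groundspeed=78.5 kt
Leg 3: heading=213.2°, groundspeed=140.3 kt
Leg 4: heading=111.2°, groundspeed=153.1 kt
Leg 5: heading=261.3°, groundspeed=104.9 kt
Leg 6: heading=46.2°, groundspeed=112.5 kt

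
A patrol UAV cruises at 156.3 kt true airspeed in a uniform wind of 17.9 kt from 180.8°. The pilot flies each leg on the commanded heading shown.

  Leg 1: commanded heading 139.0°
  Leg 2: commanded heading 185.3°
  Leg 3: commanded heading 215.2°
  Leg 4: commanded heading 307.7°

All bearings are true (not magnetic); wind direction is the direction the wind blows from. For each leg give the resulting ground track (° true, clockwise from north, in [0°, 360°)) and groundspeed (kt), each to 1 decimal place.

Leg 1: track=134.2°, groundspeed=143.5 kt
Leg 2: track=185.9°, groundspeed=138.5 kt
Leg 3: track=219.3°, groundspeed=141.9 kt
Leg 4: track=312.6°, groundspeed=167.7 kt

Leg 1: heading 139.0°; drift -4.8° → track 134.2°, groundspeed 143.5 kt
Leg 2: heading 185.3°; drift +0.6° → track 185.9°, groundspeed 138.5 kt
Leg 3: heading 215.2°; drift +4.1° → track 219.3°, groundspeed 141.9 kt
Leg 4: heading 307.7°; drift +4.9° → track 312.6°, groundspeed 167.7 kt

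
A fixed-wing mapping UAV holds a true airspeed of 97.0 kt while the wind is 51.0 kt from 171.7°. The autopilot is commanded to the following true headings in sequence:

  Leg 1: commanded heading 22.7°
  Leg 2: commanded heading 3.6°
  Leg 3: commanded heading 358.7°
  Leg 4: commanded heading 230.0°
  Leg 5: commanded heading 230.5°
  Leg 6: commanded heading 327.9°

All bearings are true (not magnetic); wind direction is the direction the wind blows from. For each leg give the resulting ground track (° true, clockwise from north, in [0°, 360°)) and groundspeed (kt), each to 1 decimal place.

Leg 1: track=12.1°, groundspeed=143.1 kt
Leg 2: track=359.5°, groundspeed=147.3 kt
Leg 3: track=356.3°, groundspeed=147.8 kt
Leg 4: track=261.7°, groundspeed=82.5 kt
Leg 5: track=262.2°, groundspeed=83.0 kt
Leg 6: track=336.1°, groundspeed=145.1 kt

Leg 1: heading 22.7°; drift -10.6° → track 12.1°, groundspeed 143.1 kt
Leg 2: heading 3.6°; drift -4.1° → track 359.5°, groundspeed 147.3 kt
Leg 3: heading 358.7°; drift -2.4° → track 356.3°, groundspeed 147.8 kt
Leg 4: heading 230.0°; drift +31.7° → track 261.7°, groundspeed 82.5 kt
Leg 5: heading 230.5°; drift +31.7° → track 262.2°, groundspeed 83.0 kt
Leg 6: heading 327.9°; drift +8.2° → track 336.1°, groundspeed 145.1 kt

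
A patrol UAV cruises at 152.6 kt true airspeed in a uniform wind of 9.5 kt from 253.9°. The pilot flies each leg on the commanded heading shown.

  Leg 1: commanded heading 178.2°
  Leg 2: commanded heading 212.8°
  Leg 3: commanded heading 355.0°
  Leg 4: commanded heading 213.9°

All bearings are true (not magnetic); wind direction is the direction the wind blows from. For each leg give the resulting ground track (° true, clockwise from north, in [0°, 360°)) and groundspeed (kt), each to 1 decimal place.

Leg 1: heading 178.2°; drift -3.5° → track 174.7°, groundspeed 150.5 kt
Leg 2: heading 212.8°; drift -2.5° → track 210.3°, groundspeed 145.6 kt
Leg 3: heading 355.0°; drift +3.5° → track 358.5°, groundspeed 154.7 kt
Leg 4: heading 213.9°; drift -2.4° → track 211.5°, groundspeed 145.5 kt

Leg 1: track=174.7°, groundspeed=150.5 kt
Leg 2: track=210.3°, groundspeed=145.6 kt
Leg 3: track=358.5°, groundspeed=154.7 kt
Leg 4: track=211.5°, groundspeed=145.5 kt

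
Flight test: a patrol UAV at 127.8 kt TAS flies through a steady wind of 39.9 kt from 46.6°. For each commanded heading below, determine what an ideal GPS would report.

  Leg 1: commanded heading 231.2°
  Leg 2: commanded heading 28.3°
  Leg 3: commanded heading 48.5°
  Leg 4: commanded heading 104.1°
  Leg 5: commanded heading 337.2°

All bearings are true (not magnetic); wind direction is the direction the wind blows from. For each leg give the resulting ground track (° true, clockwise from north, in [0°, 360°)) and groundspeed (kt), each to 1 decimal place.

Leg 1: track=230.1°, groundspeed=167.6 kt
Leg 2: track=20.4°, groundspeed=90.8 kt
Leg 3: track=49.4°, groundspeed=87.9 kt
Leg 4: track=121.7°, groundspeed=111.6 kt
Leg 5: track=319.0°, groundspeed=119.7 kt

Leg 1: heading 231.2°; drift -1.1° → track 230.1°, groundspeed 167.6 kt
Leg 2: heading 28.3°; drift -7.9° → track 20.4°, groundspeed 90.8 kt
Leg 3: heading 48.5°; drift +0.9° → track 49.4°, groundspeed 87.9 kt
Leg 4: heading 104.1°; drift +17.6° → track 121.7°, groundspeed 111.6 kt
Leg 5: heading 337.2°; drift -18.2° → track 319.0°, groundspeed 119.7 kt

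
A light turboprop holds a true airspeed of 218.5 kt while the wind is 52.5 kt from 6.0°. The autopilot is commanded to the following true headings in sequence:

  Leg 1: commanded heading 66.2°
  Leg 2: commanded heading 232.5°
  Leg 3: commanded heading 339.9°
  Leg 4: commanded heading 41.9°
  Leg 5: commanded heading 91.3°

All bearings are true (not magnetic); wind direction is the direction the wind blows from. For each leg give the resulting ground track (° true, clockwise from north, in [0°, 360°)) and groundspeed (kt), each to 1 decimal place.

Leg 1: track=79.5°, groundspeed=197.7 kt
Leg 2: track=224.0°, groundspeed=257.5 kt
Leg 3: track=332.2°, groundspeed=172.9 kt
Leg 4: track=51.8°, groundspeed=178.6 kt
Leg 5: track=105.0°, groundspeed=220.5 kt

Leg 1: heading 66.2°; drift +13.3° → track 79.5°, groundspeed 197.7 kt
Leg 2: heading 232.5°; drift -8.5° → track 224.0°, groundspeed 257.5 kt
Leg 3: heading 339.9°; drift -7.7° → track 332.2°, groundspeed 172.9 kt
Leg 4: heading 41.9°; drift +9.9° → track 51.8°, groundspeed 178.6 kt
Leg 5: heading 91.3°; drift +13.7° → track 105.0°, groundspeed 220.5 kt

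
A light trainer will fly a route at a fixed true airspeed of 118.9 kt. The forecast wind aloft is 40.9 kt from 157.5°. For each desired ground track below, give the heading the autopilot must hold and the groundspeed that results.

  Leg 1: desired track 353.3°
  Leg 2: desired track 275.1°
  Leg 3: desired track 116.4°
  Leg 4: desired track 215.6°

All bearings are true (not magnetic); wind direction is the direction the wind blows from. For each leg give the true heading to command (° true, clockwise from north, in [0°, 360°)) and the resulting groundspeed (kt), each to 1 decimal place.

Leg 1: desired track 353.3°; wind correction +5.4° → command heading 358.7°, groundspeed 157.7 kt
Leg 2: desired track 275.1°; wind correction -17.7° → command heading 257.4°, groundspeed 132.2 kt
Leg 3: desired track 116.4°; wind correction +13.1° → command heading 129.5°, groundspeed 85.0 kt
Leg 4: desired track 215.6°; wind correction -17.0° → command heading 198.6°, groundspeed 92.1 kt

Leg 1: heading=358.7°, groundspeed=157.7 kt
Leg 2: heading=257.4°, groundspeed=132.2 kt
Leg 3: heading=129.5°, groundspeed=85.0 kt
Leg 4: heading=198.6°, groundspeed=92.1 kt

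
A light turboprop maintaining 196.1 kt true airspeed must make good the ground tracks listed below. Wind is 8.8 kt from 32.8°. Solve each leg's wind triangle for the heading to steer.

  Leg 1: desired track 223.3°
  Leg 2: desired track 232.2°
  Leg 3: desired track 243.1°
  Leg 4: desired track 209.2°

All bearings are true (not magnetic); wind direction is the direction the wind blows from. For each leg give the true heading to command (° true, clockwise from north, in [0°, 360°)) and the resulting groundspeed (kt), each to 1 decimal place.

Leg 1: heading=223.8°, groundspeed=204.7 kt
Leg 2: heading=233.1°, groundspeed=204.4 kt
Leg 3: heading=244.4°, groundspeed=203.6 kt
Leg 4: heading=209.0°, groundspeed=204.9 kt

Leg 1: desired track 223.3°; wind correction +0.5° → command heading 223.8°, groundspeed 204.7 kt
Leg 2: desired track 232.2°; wind correction +0.9° → command heading 233.1°, groundspeed 204.4 kt
Leg 3: desired track 243.1°; wind correction +1.3° → command heading 244.4°, groundspeed 203.6 kt
Leg 4: desired track 209.2°; wind correction -0.2° → command heading 209.0°, groundspeed 204.9 kt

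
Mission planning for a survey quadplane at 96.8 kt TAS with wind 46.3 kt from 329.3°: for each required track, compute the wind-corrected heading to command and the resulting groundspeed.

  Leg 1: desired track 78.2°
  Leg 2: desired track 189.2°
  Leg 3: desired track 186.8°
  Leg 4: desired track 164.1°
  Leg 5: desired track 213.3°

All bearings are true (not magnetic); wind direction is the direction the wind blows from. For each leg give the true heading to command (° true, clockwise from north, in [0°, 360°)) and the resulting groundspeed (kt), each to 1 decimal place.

Leg 1: desired track 78.2°; wind correction -26.9° → command heading 51.3°, groundspeed 101.3 kt
Leg 2: desired track 189.2°; wind correction +17.9° → command heading 207.1°, groundspeed 127.7 kt
Leg 3: desired track 186.8°; wind correction +16.9° → command heading 203.7°, groundspeed 129.3 kt
Leg 4: desired track 164.1°; wind correction +7.0° → command heading 171.1°, groundspeed 140.8 kt
Leg 5: desired track 213.3°; wind correction +25.5° → command heading 238.8°, groundspeed 107.7 kt

Leg 1: heading=51.3°, groundspeed=101.3 kt
Leg 2: heading=207.1°, groundspeed=127.7 kt
Leg 3: heading=203.7°, groundspeed=129.3 kt
Leg 4: heading=171.1°, groundspeed=140.8 kt
Leg 5: heading=238.8°, groundspeed=107.7 kt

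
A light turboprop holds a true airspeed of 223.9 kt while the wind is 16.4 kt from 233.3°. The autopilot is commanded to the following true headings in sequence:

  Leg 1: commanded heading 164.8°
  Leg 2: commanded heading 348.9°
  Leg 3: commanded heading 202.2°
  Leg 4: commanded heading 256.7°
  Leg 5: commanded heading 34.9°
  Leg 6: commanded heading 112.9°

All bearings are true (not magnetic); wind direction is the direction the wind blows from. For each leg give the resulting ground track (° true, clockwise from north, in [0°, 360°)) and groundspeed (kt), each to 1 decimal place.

Leg 1: heading 164.8°; drift -4.0° → track 160.8°, groundspeed 218.4 kt
Leg 2: heading 348.9°; drift +3.7° → track 352.6°, groundspeed 231.5 kt
Leg 3: heading 202.2°; drift -2.3° → track 199.9°, groundspeed 210.0 kt
Leg 4: heading 256.7°; drift +1.8° → track 258.5°, groundspeed 209.0 kt
Leg 5: heading 34.9°; drift +1.2° → track 36.1°, groundspeed 239.5 kt
Leg 6: heading 112.9°; drift -3.5° → track 109.4°, groundspeed 232.6 kt

Leg 1: track=160.8°, groundspeed=218.4 kt
Leg 2: track=352.6°, groundspeed=231.5 kt
Leg 3: track=199.9°, groundspeed=210.0 kt
Leg 4: track=258.5°, groundspeed=209.0 kt
Leg 5: track=36.1°, groundspeed=239.5 kt
Leg 6: track=109.4°, groundspeed=232.6 kt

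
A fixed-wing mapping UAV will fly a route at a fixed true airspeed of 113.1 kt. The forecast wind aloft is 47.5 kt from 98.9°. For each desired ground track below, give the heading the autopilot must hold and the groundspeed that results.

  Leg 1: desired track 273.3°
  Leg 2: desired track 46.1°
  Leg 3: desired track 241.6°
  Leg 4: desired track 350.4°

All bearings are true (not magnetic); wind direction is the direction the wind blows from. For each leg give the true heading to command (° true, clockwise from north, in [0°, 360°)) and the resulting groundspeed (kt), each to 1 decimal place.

Leg 1: desired track 273.3°; wind correction -2.3° → command heading 271.0°, groundspeed 160.3 kt
Leg 2: desired track 46.1°; wind correction +19.5° → command heading 65.6°, groundspeed 77.9 kt
Leg 3: desired track 241.6°; wind correction -14.7° → command heading 226.9°, groundspeed 147.2 kt
Leg 4: desired track 350.4°; wind correction +23.5° → command heading 13.9°, groundspeed 118.8 kt

Leg 1: heading=271.0°, groundspeed=160.3 kt
Leg 2: heading=65.6°, groundspeed=77.9 kt
Leg 3: heading=226.9°, groundspeed=147.2 kt
Leg 4: heading=13.9°, groundspeed=118.8 kt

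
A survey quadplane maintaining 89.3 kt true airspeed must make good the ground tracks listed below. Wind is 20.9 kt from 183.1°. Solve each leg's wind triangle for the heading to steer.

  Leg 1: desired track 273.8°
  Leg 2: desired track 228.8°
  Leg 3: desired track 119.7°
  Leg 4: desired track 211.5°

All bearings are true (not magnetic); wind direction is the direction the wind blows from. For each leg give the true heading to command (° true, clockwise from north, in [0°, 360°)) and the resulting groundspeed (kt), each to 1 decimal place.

Leg 1: heading=260.3°, groundspeed=87.1 kt
Leg 2: heading=219.2°, groundspeed=73.4 kt
Leg 3: heading=131.8°, groundspeed=78.0 kt
Leg 4: heading=205.1°, groundspeed=70.4 kt

Leg 1: desired track 273.8°; wind correction -13.5° → command heading 260.3°, groundspeed 87.1 kt
Leg 2: desired track 228.8°; wind correction -9.6° → command heading 219.2°, groundspeed 73.4 kt
Leg 3: desired track 119.7°; wind correction +12.1° → command heading 131.8°, groundspeed 78.0 kt
Leg 4: desired track 211.5°; wind correction -6.4° → command heading 205.1°, groundspeed 70.4 kt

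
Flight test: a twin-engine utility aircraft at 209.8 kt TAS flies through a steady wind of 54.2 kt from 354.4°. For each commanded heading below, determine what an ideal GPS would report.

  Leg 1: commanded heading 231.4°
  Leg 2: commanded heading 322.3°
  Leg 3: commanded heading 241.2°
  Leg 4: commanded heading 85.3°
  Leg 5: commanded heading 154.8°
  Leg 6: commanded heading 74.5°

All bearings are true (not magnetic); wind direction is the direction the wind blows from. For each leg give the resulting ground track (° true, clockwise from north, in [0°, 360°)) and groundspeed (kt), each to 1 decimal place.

Leg 1: track=220.6°, groundspeed=243.6 kt
Leg 2: track=312.3°, groundspeed=166.4 kt
Leg 3: track=229.0°, groundspeed=236.5 kt
Leg 4: track=99.7°, groundspeed=217.5 kt
Leg 5: track=158.8°, groundspeed=261.5 kt
Leg 6: track=89.4°, groundspeed=207.5 kt

Leg 1: heading 231.4°; drift -10.8° → track 220.6°, groundspeed 243.6 kt
Leg 2: heading 322.3°; drift -10.0° → track 312.3°, groundspeed 166.4 kt
Leg 3: heading 241.2°; drift -12.2° → track 229.0°, groundspeed 236.5 kt
Leg 4: heading 85.3°; drift +14.4° → track 99.7°, groundspeed 217.5 kt
Leg 5: heading 154.8°; drift +4.0° → track 158.8°, groundspeed 261.5 kt
Leg 6: heading 74.5°; drift +14.9° → track 89.4°, groundspeed 207.5 kt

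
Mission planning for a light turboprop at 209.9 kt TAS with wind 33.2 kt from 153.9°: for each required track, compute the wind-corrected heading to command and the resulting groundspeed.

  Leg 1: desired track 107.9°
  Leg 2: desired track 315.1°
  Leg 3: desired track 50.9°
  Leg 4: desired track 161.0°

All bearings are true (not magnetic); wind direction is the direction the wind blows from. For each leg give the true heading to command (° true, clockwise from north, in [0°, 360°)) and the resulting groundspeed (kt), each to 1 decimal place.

Leg 1: heading=114.4°, groundspeed=185.5 kt
Leg 2: heading=312.2°, groundspeed=241.1 kt
Leg 3: heading=59.8°, groundspeed=214.9 kt
Leg 4: heading=159.9°, groundspeed=176.9 kt

Leg 1: desired track 107.9°; wind correction +6.5° → command heading 114.4°, groundspeed 185.5 kt
Leg 2: desired track 315.1°; wind correction -2.9° → command heading 312.2°, groundspeed 241.1 kt
Leg 3: desired track 50.9°; wind correction +8.9° → command heading 59.8°, groundspeed 214.9 kt
Leg 4: desired track 161.0°; wind correction -1.1° → command heading 159.9°, groundspeed 176.9 kt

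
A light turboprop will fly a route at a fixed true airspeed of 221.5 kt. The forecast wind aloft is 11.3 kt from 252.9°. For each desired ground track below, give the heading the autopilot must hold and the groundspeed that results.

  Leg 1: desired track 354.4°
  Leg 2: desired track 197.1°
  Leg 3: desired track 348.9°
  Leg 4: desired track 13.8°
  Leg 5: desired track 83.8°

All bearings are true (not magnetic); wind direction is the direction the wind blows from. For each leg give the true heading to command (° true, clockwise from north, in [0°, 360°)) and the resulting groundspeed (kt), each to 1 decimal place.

Leg 1: heading=351.5°, groundspeed=223.5 kt
Leg 2: heading=199.5°, groundspeed=215.0 kt
Leg 3: heading=346.0°, groundspeed=222.4 kt
Leg 4: heading=11.3°, groundspeed=227.1 kt
Leg 5: heading=84.4°, groundspeed=232.6 kt

Leg 1: desired track 354.4°; wind correction -2.9° → command heading 351.5°, groundspeed 223.5 kt
Leg 2: desired track 197.1°; wind correction +2.4° → command heading 199.5°, groundspeed 215.0 kt
Leg 3: desired track 348.9°; wind correction -2.9° → command heading 346.0°, groundspeed 222.4 kt
Leg 4: desired track 13.8°; wind correction -2.5° → command heading 11.3°, groundspeed 227.1 kt
Leg 5: desired track 83.8°; wind correction +0.6° → command heading 84.4°, groundspeed 232.6 kt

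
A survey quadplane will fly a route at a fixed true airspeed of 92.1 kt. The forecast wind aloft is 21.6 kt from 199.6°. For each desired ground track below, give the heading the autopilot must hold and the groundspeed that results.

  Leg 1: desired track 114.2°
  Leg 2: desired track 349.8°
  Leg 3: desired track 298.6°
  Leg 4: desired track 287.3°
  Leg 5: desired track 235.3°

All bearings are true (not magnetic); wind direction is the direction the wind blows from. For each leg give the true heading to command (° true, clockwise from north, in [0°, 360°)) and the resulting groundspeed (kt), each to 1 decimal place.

Leg 1: desired track 114.2°; wind correction +13.5° → command heading 127.7°, groundspeed 87.8 kt
Leg 2: desired track 349.8°; wind correction -6.7° → command heading 343.1°, groundspeed 110.2 kt
Leg 3: desired track 298.6°; wind correction -13.4° → command heading 285.2°, groundspeed 93.0 kt
Leg 4: desired track 287.3°; wind correction -13.6° → command heading 273.7°, groundspeed 88.7 kt
Leg 5: desired track 235.3°; wind correction -7.9° → command heading 227.4°, groundspeed 73.7 kt

Leg 1: heading=127.7°, groundspeed=87.8 kt
Leg 2: heading=343.1°, groundspeed=110.2 kt
Leg 3: heading=285.2°, groundspeed=93.0 kt
Leg 4: heading=273.7°, groundspeed=88.7 kt
Leg 5: heading=227.4°, groundspeed=73.7 kt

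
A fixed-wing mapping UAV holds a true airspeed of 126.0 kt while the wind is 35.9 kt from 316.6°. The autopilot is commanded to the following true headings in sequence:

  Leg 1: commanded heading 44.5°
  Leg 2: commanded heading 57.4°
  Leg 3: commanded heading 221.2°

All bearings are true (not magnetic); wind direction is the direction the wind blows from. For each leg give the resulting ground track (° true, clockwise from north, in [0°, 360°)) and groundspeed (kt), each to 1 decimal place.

Leg 1: heading 44.5°; drift +16.1° → track 60.6°, groundspeed 129.7 kt
Leg 2: heading 57.4°; drift +14.9° → track 72.3°, groundspeed 137.3 kt
Leg 3: heading 221.2°; drift -15.4° → track 205.8°, groundspeed 134.2 kt

Leg 1: track=60.6°, groundspeed=129.7 kt
Leg 2: track=72.3°, groundspeed=137.3 kt
Leg 3: track=205.8°, groundspeed=134.2 kt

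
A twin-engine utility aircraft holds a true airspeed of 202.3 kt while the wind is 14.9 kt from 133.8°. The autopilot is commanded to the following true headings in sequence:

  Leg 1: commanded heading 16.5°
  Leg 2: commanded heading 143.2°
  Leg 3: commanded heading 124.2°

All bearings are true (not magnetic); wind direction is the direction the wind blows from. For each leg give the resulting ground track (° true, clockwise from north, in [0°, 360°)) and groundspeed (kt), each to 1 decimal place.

Leg 1: heading 16.5°; drift -3.6° → track 12.9°, groundspeed 209.6 kt
Leg 2: heading 143.2°; drift +0.7° → track 143.9°, groundspeed 187.6 kt
Leg 3: heading 124.2°; drift -0.8° → track 123.4°, groundspeed 187.6 kt

Leg 1: track=12.9°, groundspeed=209.6 kt
Leg 2: track=143.9°, groundspeed=187.6 kt
Leg 3: track=123.4°, groundspeed=187.6 kt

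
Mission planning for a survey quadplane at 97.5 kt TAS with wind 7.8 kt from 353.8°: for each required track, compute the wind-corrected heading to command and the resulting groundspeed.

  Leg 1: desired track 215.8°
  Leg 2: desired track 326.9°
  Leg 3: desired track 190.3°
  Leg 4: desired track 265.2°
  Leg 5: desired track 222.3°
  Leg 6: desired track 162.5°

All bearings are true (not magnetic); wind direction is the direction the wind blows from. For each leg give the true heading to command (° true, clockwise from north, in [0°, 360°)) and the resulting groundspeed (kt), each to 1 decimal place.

Leg 1: heading=218.9°, groundspeed=103.2 kt
Leg 2: heading=329.0°, groundspeed=90.5 kt
Leg 3: heading=191.6°, groundspeed=105.0 kt
Leg 4: heading=269.8°, groundspeed=97.0 kt
Leg 5: heading=225.7°, groundspeed=102.5 kt
Leg 6: heading=161.6°, groundspeed=105.1 kt

Leg 1: desired track 215.8°; wind correction +3.1° → command heading 218.9°, groundspeed 103.2 kt
Leg 2: desired track 326.9°; wind correction +2.1° → command heading 329.0°, groundspeed 90.5 kt
Leg 3: desired track 190.3°; wind correction +1.3° → command heading 191.6°, groundspeed 105.0 kt
Leg 4: desired track 265.2°; wind correction +4.6° → command heading 269.8°, groundspeed 97.0 kt
Leg 5: desired track 222.3°; wind correction +3.4° → command heading 225.7°, groundspeed 102.5 kt
Leg 6: desired track 162.5°; wind correction -0.9° → command heading 161.6°, groundspeed 105.1 kt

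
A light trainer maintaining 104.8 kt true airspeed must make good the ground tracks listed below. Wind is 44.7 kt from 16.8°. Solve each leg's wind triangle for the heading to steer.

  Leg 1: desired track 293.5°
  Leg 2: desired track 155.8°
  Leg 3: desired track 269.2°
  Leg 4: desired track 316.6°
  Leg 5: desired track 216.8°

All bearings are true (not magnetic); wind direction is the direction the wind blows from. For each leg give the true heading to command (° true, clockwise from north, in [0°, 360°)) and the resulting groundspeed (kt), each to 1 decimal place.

Leg 1: desired track 293.5°; wind correction +25.1° → command heading 318.6°, groundspeed 89.7 kt
Leg 2: desired track 155.8°; wind correction -16.2° → command heading 139.6°, groundspeed 134.3 kt
Leg 3: desired track 269.2°; wind correction +24.0° → command heading 293.2°, groundspeed 109.3 kt
Leg 4: desired track 316.6°; wind correction +21.7° → command heading 338.3°, groundspeed 75.1 kt
Leg 5: desired track 216.8°; wind correction +8.4° → command heading 225.2°, groundspeed 145.7 kt

Leg 1: heading=318.6°, groundspeed=89.7 kt
Leg 2: heading=139.6°, groundspeed=134.3 kt
Leg 3: heading=293.2°, groundspeed=109.3 kt
Leg 4: heading=338.3°, groundspeed=75.1 kt
Leg 5: heading=225.2°, groundspeed=145.7 kt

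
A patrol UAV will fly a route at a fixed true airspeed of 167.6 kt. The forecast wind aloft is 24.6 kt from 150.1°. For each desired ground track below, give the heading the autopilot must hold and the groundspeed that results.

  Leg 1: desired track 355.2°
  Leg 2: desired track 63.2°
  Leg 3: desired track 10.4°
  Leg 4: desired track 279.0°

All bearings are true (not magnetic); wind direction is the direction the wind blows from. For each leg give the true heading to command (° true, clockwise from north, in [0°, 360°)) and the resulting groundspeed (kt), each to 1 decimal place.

Leg 1: heading=358.8°, groundspeed=189.6 kt
Leg 2: heading=71.6°, groundspeed=164.5 kt
Leg 3: heading=15.8°, groundspeed=185.6 kt
Leg 4: heading=272.4°, groundspeed=182.0 kt

Leg 1: desired track 355.2°; wind correction +3.6° → command heading 358.8°, groundspeed 189.6 kt
Leg 2: desired track 63.2°; wind correction +8.4° → command heading 71.6°, groundspeed 164.5 kt
Leg 3: desired track 10.4°; wind correction +5.4° → command heading 15.8°, groundspeed 185.6 kt
Leg 4: desired track 279.0°; wind correction -6.6° → command heading 272.4°, groundspeed 182.0 kt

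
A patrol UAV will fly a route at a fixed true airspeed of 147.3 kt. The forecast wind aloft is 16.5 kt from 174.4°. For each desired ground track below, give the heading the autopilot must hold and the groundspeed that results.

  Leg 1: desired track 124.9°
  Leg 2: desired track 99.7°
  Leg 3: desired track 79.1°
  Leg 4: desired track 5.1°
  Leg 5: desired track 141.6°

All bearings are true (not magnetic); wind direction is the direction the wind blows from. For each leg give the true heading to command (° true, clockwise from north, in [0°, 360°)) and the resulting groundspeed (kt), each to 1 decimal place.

Leg 1: desired track 124.9°; wind correction +4.9° → command heading 129.8°, groundspeed 136.0 kt
Leg 2: desired track 99.7°; wind correction +6.2° → command heading 105.9°, groundspeed 142.1 kt
Leg 3: desired track 79.1°; wind correction +6.4° → command heading 85.5°, groundspeed 147.9 kt
Leg 4: desired track 5.1°; wind correction +1.2° → command heading 6.3°, groundspeed 163.5 kt
Leg 5: desired track 141.6°; wind correction +3.5° → command heading 145.1°, groundspeed 133.2 kt

Leg 1: heading=129.8°, groundspeed=136.0 kt
Leg 2: heading=105.9°, groundspeed=142.1 kt
Leg 3: heading=85.5°, groundspeed=147.9 kt
Leg 4: heading=6.3°, groundspeed=163.5 kt
Leg 5: heading=145.1°, groundspeed=133.2 kt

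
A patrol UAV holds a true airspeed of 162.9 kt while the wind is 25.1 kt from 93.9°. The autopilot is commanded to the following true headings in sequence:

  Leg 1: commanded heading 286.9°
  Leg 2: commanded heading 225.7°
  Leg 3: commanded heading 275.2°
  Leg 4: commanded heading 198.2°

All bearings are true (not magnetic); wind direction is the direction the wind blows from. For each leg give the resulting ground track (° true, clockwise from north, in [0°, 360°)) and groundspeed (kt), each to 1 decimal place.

Leg 1: track=285.2°, groundspeed=187.4 kt
Leg 2: track=231.6°, groundspeed=180.6 kt
Leg 3: track=275.0°, groundspeed=188.0 kt
Leg 4: track=206.4°, groundspeed=170.8 kt

Leg 1: heading 286.9°; drift -1.7° → track 285.2°, groundspeed 187.4 kt
Leg 2: heading 225.7°; drift +5.9° → track 231.6°, groundspeed 180.6 kt
Leg 3: heading 275.2°; drift -0.2° → track 275.0°, groundspeed 188.0 kt
Leg 4: heading 198.2°; drift +8.2° → track 206.4°, groundspeed 170.8 kt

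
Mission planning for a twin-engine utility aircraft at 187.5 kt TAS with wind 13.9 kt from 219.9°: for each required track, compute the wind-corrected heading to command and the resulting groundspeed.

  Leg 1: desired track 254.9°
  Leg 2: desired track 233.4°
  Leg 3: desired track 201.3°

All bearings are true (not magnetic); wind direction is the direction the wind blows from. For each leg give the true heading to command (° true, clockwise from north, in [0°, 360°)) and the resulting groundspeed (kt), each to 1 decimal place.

Leg 1: heading=252.5°, groundspeed=175.9 kt
Leg 2: heading=232.4°, groundspeed=174.0 kt
Leg 3: heading=202.7°, groundspeed=174.3 kt

Leg 1: desired track 254.9°; wind correction -2.4° → command heading 252.5°, groundspeed 175.9 kt
Leg 2: desired track 233.4°; wind correction -1.0° → command heading 232.4°, groundspeed 174.0 kt
Leg 3: desired track 201.3°; wind correction +1.4° → command heading 202.7°, groundspeed 174.3 kt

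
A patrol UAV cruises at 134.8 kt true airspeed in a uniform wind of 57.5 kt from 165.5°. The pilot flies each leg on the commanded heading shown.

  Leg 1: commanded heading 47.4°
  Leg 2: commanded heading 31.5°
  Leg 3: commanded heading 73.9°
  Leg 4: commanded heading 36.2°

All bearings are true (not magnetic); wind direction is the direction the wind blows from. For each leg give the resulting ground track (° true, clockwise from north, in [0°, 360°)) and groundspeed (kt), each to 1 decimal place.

Leg 1: track=30.0°, groundspeed=169.6 kt
Leg 2: track=18.2°, groundspeed=179.6 kt
Leg 3: track=51.1°, groundspeed=148.0 kt
Leg 4: track=21.6°, groundspeed=176.9 kt

Leg 1: heading 47.4°; drift -17.4° → track 30.0°, groundspeed 169.6 kt
Leg 2: heading 31.5°; drift -13.3° → track 18.2°, groundspeed 179.6 kt
Leg 3: heading 73.9°; drift -22.8° → track 51.1°, groundspeed 148.0 kt
Leg 4: heading 36.2°; drift -14.6° → track 21.6°, groundspeed 176.9 kt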